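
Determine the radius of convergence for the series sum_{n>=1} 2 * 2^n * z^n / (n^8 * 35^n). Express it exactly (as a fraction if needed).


Step 1: General term a_n = 2 * 2^n / (n^8 * 35^n)
Step 2: By the root test, |a_n|^(1/n) = 2^(1/n) * 2 / (n^(8/n) * 35) -> 2/35 as n -> infinity (since 2^(1/n) -> 1 and n^(8/n) -> 1)
Step 3: R = 1/lim|a_n|^(1/n) = 35/2

35/2


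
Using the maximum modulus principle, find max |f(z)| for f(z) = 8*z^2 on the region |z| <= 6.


Step 1: On |z| = 6, |f(z)| = 8 * |z|^2 = 8 * 6^2
Step 2: By maximum modulus principle, maximum is on boundary.
Step 3: Maximum = 8 * 36 = 288

288


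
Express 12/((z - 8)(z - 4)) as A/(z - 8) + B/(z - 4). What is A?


Step 1: Multiply both sides by (z - 8) and set z = 8
Step 2: A = 12 / (8 - 4)
Step 3: A = 12 / 4
Step 4: A = 3

3


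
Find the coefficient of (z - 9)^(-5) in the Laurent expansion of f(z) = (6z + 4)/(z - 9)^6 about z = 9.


Step 1: Write the numerator in powers of (z - 9): 6z + 4 = 6(z - 9) + (6*9 + 4) = 6(z - 9) + 58
Step 2: Divide by (z - 9)^6: f(z) = 58(z - 9)^(-6) + 6(z - 9)^(-5)
Step 3: This finite sum is the Laurent series of f about z = 9.
Step 4: Coefficient of (z - 9)^(-5) = coefficient of (z - 9) in the re-centred numerator = 6

6


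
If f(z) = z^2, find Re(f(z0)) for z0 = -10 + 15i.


Step 1: z0 = -10 + 15i
Step 2: z0^2 = (-10)^2 - 15^2 - 300i
Step 3: real part = 100 - 225 = -125

-125


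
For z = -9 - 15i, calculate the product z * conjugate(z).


Step 1: conj(z) = -9 + 15i
Step 2: z * conj(z) = (-9)^2 + (-15)^2
Step 3: = 81 + 225 = 306

306


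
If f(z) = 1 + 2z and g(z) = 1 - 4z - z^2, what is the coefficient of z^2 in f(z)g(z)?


Step 1: z^2 term in f*g comes from: (1)*(-z^2) + (2z)*(-4z) + (0)*(1)
Step 2: = -1 - 8 + 0
Step 3: = -9

-9


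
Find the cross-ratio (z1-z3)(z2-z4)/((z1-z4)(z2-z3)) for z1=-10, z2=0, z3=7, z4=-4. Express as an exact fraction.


Step 1: (z1-z3)(z2-z4) = (-17) * 4 = -68
Step 2: (z1-z4)(z2-z3) = (-6) * (-7) = 42
Step 3: Cross-ratio = -68/42 = -34/21

-34/21


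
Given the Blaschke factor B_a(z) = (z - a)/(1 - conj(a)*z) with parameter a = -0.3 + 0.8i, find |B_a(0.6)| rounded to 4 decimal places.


Step 1: Numerator z0 - a = 0.6 - (-0.3 + 0.8i) = 0.9 - 0.8i
Step 2: Denominator 1 - conj(a)*z0 = 1 - (-0.3 - 0.8i)*0.6 = 1.18 + 0.48i
Step 3: |z0 - a|^2 = 0.9^2 + (-0.8)^2 = 1.45; |1 - conj(a)*z0|^2 = 1.18^2 + 0.48^2 = 1.6228
Step 4: |B_a(0.6)| = sqrt(1.45 / 1.6228) = sqrt(0.893517)
Step 5: = 0.9453

0.9453


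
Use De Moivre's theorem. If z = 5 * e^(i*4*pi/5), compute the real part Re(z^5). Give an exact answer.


Step 1: By De Moivre's theorem, z^5 = 5^5 * e^(i*5*4*pi/5) = 3125 * (cos(4*pi) + i*sin(4*pi))
Step 2: |z|^5 = 5^5 = 3125
Step 3: Reduce the angle mod 2*pi: 4*pi - 4*pi = 0
Step 4: cos(0) = 1
Step 5: Re(z^5) = 3125 * 1 = 3125

3125


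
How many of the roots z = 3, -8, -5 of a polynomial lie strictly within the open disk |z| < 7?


Step 1: Check each root:
  z = 3: |3| = 3 < 7
  z = -8: |-8| = 8 >= 7
  z = -5: |-5| = 5 < 7
Step 2: Count = 2

2


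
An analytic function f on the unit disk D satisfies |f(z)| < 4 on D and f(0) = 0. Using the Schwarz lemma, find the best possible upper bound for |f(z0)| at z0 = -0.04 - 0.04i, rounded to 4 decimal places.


Step 1: g = f/4 maps D -> D with g(0) = 0, so by the Schwarz lemma |g(z)| <= |z|, i.e. |f(z)| <= 4|z|; this is sharp (f(z) = 4z).
Step 2: |z0|^2 = (-0.04)^2 + (-0.04)^2 = 0.0032
Step 3: |z0| = sqrt(0.0032) = 0.056569
Step 4: Best bound = 4 * |z0| = 4 * 0.056569 = 0.2263

0.2263


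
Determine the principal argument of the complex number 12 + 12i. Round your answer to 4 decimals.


Step 1: z = 12 + 12i
Step 2: arg(z) = atan2(12, 12)
Step 3: arg(z) = 0.7854

0.7854


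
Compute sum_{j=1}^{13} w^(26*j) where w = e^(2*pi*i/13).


Step 1: The sum sum_{j=1}^{n} w^(k*j) equals n if n | k, else 0.
Step 2: Here n = 13, k = 26
Step 3: Does n divide k? 13 | 26 -> True
Step 4: Sum = 13

13


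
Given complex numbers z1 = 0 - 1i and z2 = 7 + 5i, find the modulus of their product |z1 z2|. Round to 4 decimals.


Step 1: |z1| = sqrt(0^2 + (-1)^2) = sqrt(1)
Step 2: |z2| = sqrt(7^2 + 5^2) = sqrt(74)
Step 3: |z1*z2| = |z1|*|z2| = sqrt(1) * sqrt(74) = sqrt(1 * 74) = sqrt(74)
Step 4: = 8.6023

8.6023


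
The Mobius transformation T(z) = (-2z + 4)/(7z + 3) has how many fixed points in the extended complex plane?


Step 1: Fixed points satisfy T(z) = z
Step 2: 7z^2 + 5z - 4 = 0
Step 3: Discriminant = 5^2 - 4*7*(-4) = 137
Step 4: Number of fixed points = 2

2


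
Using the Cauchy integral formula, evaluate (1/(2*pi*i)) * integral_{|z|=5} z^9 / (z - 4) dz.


Step 1: f(z) = z^9, a = 4 is inside |z| = 5
Step 2: By Cauchy integral formula: (1/(2pi*i)) * integral = f(a)
Step 3: f(4) = 4^9 = 262144

262144


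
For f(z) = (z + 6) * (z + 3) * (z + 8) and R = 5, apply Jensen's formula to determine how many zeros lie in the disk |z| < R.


Jensen's formula: (1/2pi)*integral log|f(Re^it)|dt = log|f(0)| + sum_{|a_k|<R} log(R/|a_k|)
Step 1: f(0) = 6 * 3 * 8 = 144
Step 2: log|f(0)| = log|-6| + log|-3| + log|-8| = 4.9698
Step 3: Zeros inside |z| < 5: -3
Step 4: Jensen sum = log(5/3) = 0.5108
Step 5: n(R) = number of terms in the Jensen sum = count of zeros inside |z| < 5 = 1

1


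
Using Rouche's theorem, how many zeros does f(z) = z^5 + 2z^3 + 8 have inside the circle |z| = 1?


Step 1: On |z| = 1 the three terms have sizes |z^5| = 1^5 = 1, |2z^3| = 2*1^3 = 2, |8| = 8
Step 2: The dominant term is g(z) = 8; let h(z) = z^5 + 2z^3 so f = g + h
Step 3: On |z| = 1: |g| = 8 and |h| <= 1 + 2 = 3
Step 4: Since 8 > 3, |h| < |g| on |z| = 1, so by Rouche f has the same number of zeros as g inside |z| < 1
Step 5: g(z) = 8 is a nonzero constant with no zeros inside |z| < 1. Answer = 0

0


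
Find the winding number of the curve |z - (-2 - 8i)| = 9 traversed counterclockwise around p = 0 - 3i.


Step 1: Center c = (-2, -8), radius = 9
Step 2: |p - c|^2 = 2^2 + 5^2 = 29
Step 3: r^2 = 81
Step 4: |p-c| < r so winding number = 1

1


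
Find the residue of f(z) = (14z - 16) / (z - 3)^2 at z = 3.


Step 1: Pole of order 2 at z = 3
Step 2: Res = lim d/dz [(z - 3)^2 * f(z)] as z -> 3
Step 3: (z - 3)^2 * f(z) = 14z - 16
Step 4: d/dz[14z - 16] = 14

14


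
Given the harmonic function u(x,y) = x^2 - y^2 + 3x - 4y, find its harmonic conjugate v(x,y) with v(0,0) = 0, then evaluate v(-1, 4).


Step 1: v_x = -u_y = 2y + 4
Step 2: v_y = u_x = 2x + 3
Step 3: v = 2xy + 4x + 3y + C
Step 4: v(0,0) = 0 => C = 0
Step 5: v(-1, 4) = 0

0


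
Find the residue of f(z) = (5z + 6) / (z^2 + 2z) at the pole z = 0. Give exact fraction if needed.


Step 1: Q(z) = z^2 + 2z = (z)(z + 2)
Step 2: Q'(z) = 2z + 2
Step 3: Q'(0) = 2, P(0) = 6
Step 4: Res = P(0)/Q'(0) = 6/2 = 3

3


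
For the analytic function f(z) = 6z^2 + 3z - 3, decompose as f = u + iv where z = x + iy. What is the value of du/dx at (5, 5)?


Step 1: f(z) = 6(x+iy)^2 + 3(x+iy) - 3
Step 2: u = 6(x^2 - y^2) + 3x - 3
Step 3: u_x = 12x + 3
Step 4: At (5, 5): u_x = 60 + 3 = 63

63


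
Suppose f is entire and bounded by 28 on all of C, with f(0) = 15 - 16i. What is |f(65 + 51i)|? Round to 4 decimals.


Step 1: By Liouville's theorem, a bounded entire function is constant.
Step 2: f(z) = f(0) = 15 - 16i for all z.
Step 3: |f(w)| = |15 - 16i| = sqrt(225 + 256)
Step 4: = 21.9317

21.9317


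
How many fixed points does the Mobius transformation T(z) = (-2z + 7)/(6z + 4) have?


Step 1: Fixed points satisfy T(z) = z
Step 2: 6z^2 + 6z - 7 = 0
Step 3: Discriminant = 6^2 - 4*6*(-7) = 204
Step 4: Number of fixed points = 2

2


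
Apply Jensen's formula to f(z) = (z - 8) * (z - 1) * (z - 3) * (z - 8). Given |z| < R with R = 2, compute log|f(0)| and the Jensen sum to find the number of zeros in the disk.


Jensen's formula: (1/2pi)*integral log|f(Re^it)|dt = log|f(0)| + sum_{|a_k|<R} log(R/|a_k|)
Step 1: f(0) = (-8) * (-1) * (-3) * (-8) = 192
Step 2: log|f(0)| = log|8| + log|1| + log|3| + log|8| = 5.2575
Step 3: Zeros inside |z| < 2: 1
Step 4: Jensen sum = log(2/1) = 0.6931
Step 5: n(R) = number of terms in the Jensen sum = count of zeros inside |z| < 2 = 1

1


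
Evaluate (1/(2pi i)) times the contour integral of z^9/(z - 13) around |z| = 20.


Step 1: f(z) = z^9, a = 13 is inside |z| = 20
Step 2: By Cauchy integral formula: (1/(2pi*i)) * integral = f(a)
Step 3: f(13) = 13^9 = 10604499373

10604499373


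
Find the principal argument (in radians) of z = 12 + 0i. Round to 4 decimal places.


Step 1: z = 12 + 0i
Step 2: arg(z) = atan2(0, 12)
Step 3: arg(z) = 0.0

0.0


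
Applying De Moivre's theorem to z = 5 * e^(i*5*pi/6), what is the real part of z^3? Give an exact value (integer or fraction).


Step 1: By De Moivre's theorem, z^3 = 5^3 * e^(i*3*5*pi/6) = 125 * (cos(5*pi/2) + i*sin(5*pi/2))
Step 2: |z|^3 = 5^3 = 125
Step 3: Reduce the angle mod 2*pi: 5*pi/2 - 2*pi = pi/2
Step 4: cos(pi/2) = 0
Step 5: Re(z^3) = 125 * 0 = 0

0


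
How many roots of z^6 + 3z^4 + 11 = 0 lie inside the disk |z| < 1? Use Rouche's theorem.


Step 1: On |z| = 1 the three terms have sizes |z^6| = 1^6 = 1, |3z^4| = 3*1^4 = 3, |11| = 11
Step 2: The dominant term is g(z) = 11; let h(z) = z^6 + 3z^4 so f = g + h
Step 3: On |z| = 1: |g| = 11 and |h| <= 1 + 3 = 4
Step 4: Since 11 > 4, |h| < |g| on |z| = 1, so by Rouche f has the same number of zeros as g inside |z| < 1
Step 5: g(z) = 11 is a nonzero constant with no zeros inside |z| < 1. Answer = 0

0


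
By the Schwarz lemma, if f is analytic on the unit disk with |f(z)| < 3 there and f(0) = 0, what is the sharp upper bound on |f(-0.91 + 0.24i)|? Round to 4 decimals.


Step 1: g = f/3 maps D -> D with g(0) = 0, so by the Schwarz lemma |g(z)| <= |z|, i.e. |f(z)| <= 3|z|; this is sharp (f(z) = 3z).
Step 2: |z0|^2 = (-0.91)^2 + 0.24^2 = 0.8857
Step 3: |z0| = sqrt(0.8857) = 0.941116
Step 4: Best bound = 3 * |z0| = 3 * 0.941116 = 2.8233

2.8233


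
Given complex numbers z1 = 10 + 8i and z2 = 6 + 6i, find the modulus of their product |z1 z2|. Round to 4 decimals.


Step 1: |z1| = sqrt(10^2 + 8^2) = sqrt(164)
Step 2: |z2| = sqrt(6^2 + 6^2) = sqrt(72)
Step 3: |z1*z2| = |z1|*|z2| = sqrt(164) * sqrt(72) = sqrt(164 * 72) = sqrt(11808)
Step 4: = 108.6646

108.6646


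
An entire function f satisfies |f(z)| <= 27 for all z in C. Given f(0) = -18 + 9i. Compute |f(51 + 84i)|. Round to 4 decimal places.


Step 1: By Liouville's theorem, a bounded entire function is constant.
Step 2: f(z) = f(0) = -18 + 9i for all z.
Step 3: |f(w)| = |-18 + 9i| = sqrt(324 + 81)
Step 4: = 20.1246

20.1246


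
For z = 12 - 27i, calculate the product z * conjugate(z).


Step 1: conj(z) = 12 + 27i
Step 2: z * conj(z) = 12^2 + (-27)^2
Step 3: = 144 + 729 = 873

873


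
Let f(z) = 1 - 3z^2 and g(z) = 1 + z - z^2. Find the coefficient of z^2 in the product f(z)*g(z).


Step 1: z^2 term in f*g comes from: (1)*(-z^2) + (0)*(z) + (-3z^2)*(1)
Step 2: = -1 + 0 - 3
Step 3: = -4

-4


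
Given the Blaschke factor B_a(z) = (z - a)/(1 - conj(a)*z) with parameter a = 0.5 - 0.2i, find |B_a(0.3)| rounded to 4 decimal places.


Step 1: Numerator z0 - a = 0.3 - (0.5 - 0.2i) = -0.2 + 0.2i
Step 2: Denominator 1 - conj(a)*z0 = 1 - (0.5 + 0.2i)*0.3 = 0.85 - 0.06i
Step 3: |z0 - a|^2 = (-0.2)^2 + 0.2^2 = 0.08; |1 - conj(a)*z0|^2 = 0.85^2 + (-0.06)^2 = 0.7261
Step 4: |B_a(0.3)| = sqrt(0.08 / 0.7261) = sqrt(0.110178)
Step 5: = 0.3319

0.3319


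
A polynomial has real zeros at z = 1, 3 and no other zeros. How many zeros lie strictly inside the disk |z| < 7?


Step 1: Check each root:
  z = 1: |1| = 1 < 7
  z = 3: |3| = 3 < 7
Step 2: Count = 2

2


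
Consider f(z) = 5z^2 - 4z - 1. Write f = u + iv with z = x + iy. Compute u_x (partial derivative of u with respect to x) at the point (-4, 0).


Step 1: f(z) = 5(x+iy)^2 - 4(x+iy) - 1
Step 2: u = 5(x^2 - y^2) - 4x - 1
Step 3: u_x = 10x - 4
Step 4: At (-4, 0): u_x = -40 - 4 = -44

-44


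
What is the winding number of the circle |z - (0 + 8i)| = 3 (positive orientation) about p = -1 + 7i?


Step 1: Center c = (0, 8), radius = 3
Step 2: |p - c|^2 = (-1)^2 + (-1)^2 = 2
Step 3: r^2 = 9
Step 4: |p-c| < r so winding number = 1

1


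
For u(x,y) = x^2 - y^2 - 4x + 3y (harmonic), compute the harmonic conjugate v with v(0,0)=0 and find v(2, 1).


Step 1: v_x = -u_y = 2y - 3
Step 2: v_y = u_x = 2x - 4
Step 3: v = 2xy - 3x - 4y + C
Step 4: v(0,0) = 0 => C = 0
Step 5: v(2, 1) = -6

-6


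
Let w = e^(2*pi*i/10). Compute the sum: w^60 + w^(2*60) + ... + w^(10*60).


Step 1: The sum sum_{j=1}^{n} w^(k*j) equals n if n | k, else 0.
Step 2: Here n = 10, k = 60
Step 3: Does n divide k? 10 | 60 -> True
Step 4: Sum = 10

10


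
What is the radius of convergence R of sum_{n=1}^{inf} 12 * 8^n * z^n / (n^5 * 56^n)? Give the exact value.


Step 1: General term a_n = 12 * 8^n / (n^5 * 56^n)
Step 2: By the root test, |a_n|^(1/n) = 12^(1/n) * 8 / (n^(5/n) * 56) -> 8/56 as n -> infinity (since 12^(1/n) -> 1 and n^(5/n) -> 1)
Step 3: R = 1/lim|a_n|^(1/n) = 56/8 = 7

7


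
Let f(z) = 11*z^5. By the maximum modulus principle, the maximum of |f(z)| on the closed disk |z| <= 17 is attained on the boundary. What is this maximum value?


Step 1: On |z| = 17, |f(z)| = 11 * |z|^5 = 11 * 17^5
Step 2: By maximum modulus principle, maximum is on boundary.
Step 3: Maximum = 11 * 1419857 = 15618427

15618427


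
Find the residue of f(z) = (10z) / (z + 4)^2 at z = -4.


Step 1: Pole of order 2 at z = -4
Step 2: Res = lim d/dz [(z + 4)^2 * f(z)] as z -> -4
Step 3: (z + 4)^2 * f(z) = 10z
Step 4: d/dz[10z] = 10

10


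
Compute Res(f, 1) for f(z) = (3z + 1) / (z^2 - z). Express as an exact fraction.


Step 1: Q(z) = z^2 - z = (z - 1)(z)
Step 2: Q'(z) = 2z - 1
Step 3: Q'(1) = 1, P(1) = 4
Step 4: Res = P(1)/Q'(1) = 4/1 = 4

4


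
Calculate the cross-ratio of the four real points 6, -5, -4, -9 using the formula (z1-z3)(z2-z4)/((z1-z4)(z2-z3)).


Step 1: (z1-z3)(z2-z4) = 10 * 4 = 40
Step 2: (z1-z4)(z2-z3) = 15 * (-1) = -15
Step 3: Cross-ratio = -40/15 = -8/3

-8/3


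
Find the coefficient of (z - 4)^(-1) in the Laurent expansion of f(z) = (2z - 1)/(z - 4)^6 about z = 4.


Step 1: Write the numerator in powers of (z - 4): 2z - 1 = 2(z - 4) + (2*4 - 1) = 2(z - 4) + 7
Step 2: Divide by (z - 4)^6: f(z) = 7(z - 4)^(-6) + 2(z - 4)^(-5)
Step 3: This finite sum is the Laurent series of f about z = 4.
Step 4: Only the powers -6 and -5 appear, so the coefficient of (z - 4)^(-1) = 0

0


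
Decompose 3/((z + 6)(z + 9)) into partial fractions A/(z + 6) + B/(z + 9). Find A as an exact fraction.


Step 1: Multiply both sides by (z + 6) and set z = -6
Step 2: A = 3 / (-6 + 9)
Step 3: A = 3 / 3
Step 4: A = 1

1


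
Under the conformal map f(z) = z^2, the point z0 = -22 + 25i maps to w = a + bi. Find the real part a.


Step 1: z0 = -22 + 25i
Step 2: z0^2 = (-22)^2 - 25^2 - 1100i
Step 3: real part = 484 - 625 = -141

-141


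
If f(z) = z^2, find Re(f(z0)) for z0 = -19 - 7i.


Step 1: z0 = -19 - 7i
Step 2: z0^2 = (-19)^2 - (-7)^2 + 266i
Step 3: real part = 361 - 49 = 312

312


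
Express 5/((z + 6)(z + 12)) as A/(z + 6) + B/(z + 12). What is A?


Step 1: Multiply both sides by (z + 6) and set z = -6
Step 2: A = 5 / (-6 + 12)
Step 3: A = 5 / 6
Step 4: A = 5/6

5/6


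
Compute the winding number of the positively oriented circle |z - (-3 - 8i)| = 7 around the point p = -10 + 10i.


Step 1: Center c = (-3, -8), radius = 7
Step 2: |p - c|^2 = (-7)^2 + 18^2 = 373
Step 3: r^2 = 49
Step 4: |p-c| > r so winding number = 0

0


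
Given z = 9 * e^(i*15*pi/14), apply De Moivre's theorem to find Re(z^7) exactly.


Step 1: By De Moivre's theorem, z^7 = 9^7 * e^(i*7*15*pi/14) = 4782969 * (cos(15*pi/2) + i*sin(15*pi/2))
Step 2: |z|^7 = 9^7 = 4782969
Step 3: Reduce the angle mod 2*pi: 15*pi/2 - 6*pi = 3*pi/2
Step 4: cos(3*pi/2) = 0
Step 5: Re(z^7) = 4782969 * 0 = 0

0


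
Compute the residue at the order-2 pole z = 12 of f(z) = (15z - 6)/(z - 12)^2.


Step 1: Pole of order 2 at z = 12
Step 2: Res = lim d/dz [(z - 12)^2 * f(z)] as z -> 12
Step 3: (z - 12)^2 * f(z) = 15z - 6
Step 4: d/dz[15z - 6] = 15

15


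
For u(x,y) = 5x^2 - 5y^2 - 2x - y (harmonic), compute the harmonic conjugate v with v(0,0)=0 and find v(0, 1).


Step 1: v_x = -u_y = 10y + 1
Step 2: v_y = u_x = 10x - 2
Step 3: v = 10xy + x - 2y + C
Step 4: v(0,0) = 0 => C = 0
Step 5: v(0, 1) = -2

-2


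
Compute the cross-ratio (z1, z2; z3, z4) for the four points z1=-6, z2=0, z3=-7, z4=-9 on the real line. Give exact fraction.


Step 1: (z1-z3)(z2-z4) = 1 * 9 = 9
Step 2: (z1-z4)(z2-z3) = 3 * 7 = 21
Step 3: Cross-ratio = 9/21 = 3/7

3/7


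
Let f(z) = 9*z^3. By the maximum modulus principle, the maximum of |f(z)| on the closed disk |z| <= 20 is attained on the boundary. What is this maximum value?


Step 1: On |z| = 20, |f(z)| = 9 * |z|^3 = 9 * 20^3
Step 2: By maximum modulus principle, maximum is on boundary.
Step 3: Maximum = 9 * 8000 = 72000

72000


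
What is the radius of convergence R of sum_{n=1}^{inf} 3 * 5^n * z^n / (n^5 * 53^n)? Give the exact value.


Step 1: General term a_n = 3 * 5^n / (n^5 * 53^n)
Step 2: By the root test, |a_n|^(1/n) = 3^(1/n) * 5 / (n^(5/n) * 53) -> 5/53 as n -> infinity (since 3^(1/n) -> 1 and n^(5/n) -> 1)
Step 3: R = 1/lim|a_n|^(1/n) = 53/5

53/5


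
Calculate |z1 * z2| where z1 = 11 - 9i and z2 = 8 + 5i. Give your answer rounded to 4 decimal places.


Step 1: |z1| = sqrt(11^2 + (-9)^2) = sqrt(202)
Step 2: |z2| = sqrt(8^2 + 5^2) = sqrt(89)
Step 3: |z1*z2| = |z1|*|z2| = sqrt(202) * sqrt(89) = sqrt(202 * 89) = sqrt(17978)
Step 4: = 134.0821

134.0821


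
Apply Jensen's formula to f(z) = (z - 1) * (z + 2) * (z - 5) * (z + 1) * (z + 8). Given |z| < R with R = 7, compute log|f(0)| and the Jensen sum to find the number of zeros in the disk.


Jensen's formula: (1/2pi)*integral log|f(Re^it)|dt = log|f(0)| + sum_{|a_k|<R} log(R/|a_k|)
Step 1: f(0) = (-1) * 2 * (-5) * 1 * 8 = 80
Step 2: log|f(0)| = log|1| + log|-2| + log|5| + log|-1| + log|-8| = 4.382
Step 3: Zeros inside |z| < 7: 1, -2, 5, -1
Step 4: Jensen sum = log(7/1) + log(7/2) + log(7/5) + log(7/1) = 5.4811
Step 5: n(R) = number of terms in the Jensen sum = count of zeros inside |z| < 7 = 4

4


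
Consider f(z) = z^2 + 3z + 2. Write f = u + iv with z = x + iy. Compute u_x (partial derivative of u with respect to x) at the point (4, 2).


Step 1: f(z) = (x+iy)^2 + 3(x+iy) + 2
Step 2: u = (x^2 - y^2) + 3x + 2
Step 3: u_x = 2x + 3
Step 4: At (4, 2): u_x = 8 + 3 = 11

11


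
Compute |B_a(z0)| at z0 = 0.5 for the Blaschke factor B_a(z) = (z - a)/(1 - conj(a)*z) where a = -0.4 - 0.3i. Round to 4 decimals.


Step 1: Numerator z0 - a = 0.5 - (-0.4 - 0.3i) = 0.9 + 0.3i
Step 2: Denominator 1 - conj(a)*z0 = 1 - (-0.4 + 0.3i)*0.5 = 1.2 - 0.15i
Step 3: |z0 - a|^2 = 0.9^2 + 0.3^2 = 0.9; |1 - conj(a)*z0|^2 = 1.2^2 + (-0.15)^2 = 1.4625
Step 4: |B_a(0.5)| = sqrt(0.9 / 1.4625) = sqrt(0.615385)
Step 5: = 0.7845

0.7845


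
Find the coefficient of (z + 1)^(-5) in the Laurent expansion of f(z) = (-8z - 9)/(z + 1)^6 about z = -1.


Step 1: Write the numerator in powers of (z + 1): -8z - 9 = -8(z + 1) + (-8*(-1) - 9) = -8(z + 1) - 1
Step 2: Divide by (z + 1)^6: f(z) = -(z + 1)^(-6) - 8(z + 1)^(-5)
Step 3: This finite sum is the Laurent series of f about z = -1.
Step 4: Coefficient of (z + 1)^(-5) = coefficient of (z + 1) in the re-centred numerator = -8

-8


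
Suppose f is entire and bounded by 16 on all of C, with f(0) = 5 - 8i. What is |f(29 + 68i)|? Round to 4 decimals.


Step 1: By Liouville's theorem, a bounded entire function is constant.
Step 2: f(z) = f(0) = 5 - 8i for all z.
Step 3: |f(w)| = |5 - 8i| = sqrt(25 + 64)
Step 4: = 9.434

9.434


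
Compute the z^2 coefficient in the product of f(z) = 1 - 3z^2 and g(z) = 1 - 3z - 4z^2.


Step 1: z^2 term in f*g comes from: (1)*(-4z^2) + (0)*(-3z) + (-3z^2)*(1)
Step 2: = -4 + 0 - 3
Step 3: = -7

-7


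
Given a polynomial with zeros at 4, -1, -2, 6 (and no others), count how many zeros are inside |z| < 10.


Step 1: Check each root:
  z = 4: |4| = 4 < 10
  z = -1: |-1| = 1 < 10
  z = -2: |-2| = 2 < 10
  z = 6: |6| = 6 < 10
Step 2: Count = 4

4


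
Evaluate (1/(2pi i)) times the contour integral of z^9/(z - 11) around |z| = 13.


Step 1: f(z) = z^9, a = 11 is inside |z| = 13
Step 2: By Cauchy integral formula: (1/(2pi*i)) * integral = f(a)
Step 3: f(11) = 11^9 = 2357947691

2357947691


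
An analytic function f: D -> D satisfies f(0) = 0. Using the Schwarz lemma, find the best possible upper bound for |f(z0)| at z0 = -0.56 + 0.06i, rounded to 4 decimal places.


Step 1: Schwarz lemma: if f: D -> D is analytic with f(0) = 0, then |f(z)| <= |z| for all z in D, and this is sharp (f(z) = z).
Step 2: |z0|^2 = (-0.56)^2 + 0.06^2 = 0.3172
Step 3: |z0| = sqrt(0.3172) = 0.563205
Step 4: Best bound = |z0| = 0.5632

0.5632


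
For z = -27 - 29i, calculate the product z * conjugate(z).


Step 1: conj(z) = -27 + 29i
Step 2: z * conj(z) = (-27)^2 + (-29)^2
Step 3: = 729 + 841 = 1570

1570


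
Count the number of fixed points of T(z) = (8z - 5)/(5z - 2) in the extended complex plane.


Step 1: Fixed points satisfy T(z) = z
Step 2: 5z^2 - 10z + 5 = 0
Step 3: Discriminant = (-10)^2 - 4*5*5 = 0
Step 4: Number of fixed points = 1

1


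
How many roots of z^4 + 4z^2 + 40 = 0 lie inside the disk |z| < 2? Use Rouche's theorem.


Step 1: On |z| = 2 the three terms have sizes |z^4| = 2^4 = 16, |4z^2| = 4*2^2 = 16, |40| = 40
Step 2: The dominant term is g(z) = 40; let h(z) = z^4 + 4z^2 so f = g + h
Step 3: On |z| = 2: |g| = 40 and |h| <= 16 + 16 = 32
Step 4: Since 40 > 32, |h| < |g| on |z| = 2, so by Rouche f has the same number of zeros as g inside |z| < 2
Step 5: g(z) = 40 is a nonzero constant with no zeros inside |z| < 2. Answer = 0

0


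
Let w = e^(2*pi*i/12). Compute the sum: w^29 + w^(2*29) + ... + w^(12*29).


Step 1: The sum sum_{j=1}^{n} w^(k*j) equals n if n | k, else 0.
Step 2: Here n = 12, k = 29
Step 3: Does n divide k? 12 | 29 -> False
Step 4: Sum = 0

0


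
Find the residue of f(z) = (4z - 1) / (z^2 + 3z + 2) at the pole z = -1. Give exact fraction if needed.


Step 1: Q(z) = z^2 + 3z + 2 = (z + 1)(z + 2)
Step 2: Q'(z) = 2z + 3
Step 3: Q'(-1) = 1, P(-1) = -5
Step 4: Res = P(-1)/Q'(-1) = -5/1 = -5

-5


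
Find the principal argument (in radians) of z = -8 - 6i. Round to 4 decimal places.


Step 1: z = -8 - 6i
Step 2: arg(z) = atan2(-6, -8)
Step 3: arg(z) = -2.4981

-2.4981


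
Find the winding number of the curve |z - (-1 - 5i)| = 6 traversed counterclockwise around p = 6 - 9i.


Step 1: Center c = (-1, -5), radius = 6
Step 2: |p - c|^2 = 7^2 + (-4)^2 = 65
Step 3: r^2 = 36
Step 4: |p-c| > r so winding number = 0

0


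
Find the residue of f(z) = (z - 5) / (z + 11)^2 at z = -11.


Step 1: Pole of order 2 at z = -11
Step 2: Res = lim d/dz [(z + 11)^2 * f(z)] as z -> -11
Step 3: (z + 11)^2 * f(z) = z - 5
Step 4: d/dz[z - 5] = 1

1


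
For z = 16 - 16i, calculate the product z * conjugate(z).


Step 1: conj(z) = 16 + 16i
Step 2: z * conj(z) = 16^2 + (-16)^2
Step 3: = 256 + 256 = 512

512


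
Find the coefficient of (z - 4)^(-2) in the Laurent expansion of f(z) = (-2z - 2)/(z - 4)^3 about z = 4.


Step 1: Write the numerator in powers of (z - 4): -2z - 2 = -2(z - 4) + (-2*4 - 2) = -2(z - 4) - 10
Step 2: Divide by (z - 4)^3: f(z) = -10(z - 4)^(-3) - 2(z - 4)^(-2)
Step 3: This finite sum is the Laurent series of f about z = 4.
Step 4: Coefficient of (z - 4)^(-2) = coefficient of (z - 4) in the re-centred numerator = -2

-2


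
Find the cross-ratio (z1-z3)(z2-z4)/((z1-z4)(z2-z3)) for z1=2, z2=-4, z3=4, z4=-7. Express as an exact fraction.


Step 1: (z1-z3)(z2-z4) = (-2) * 3 = -6
Step 2: (z1-z4)(z2-z3) = 9 * (-8) = -72
Step 3: Cross-ratio = 6/72 = 1/12

1/12


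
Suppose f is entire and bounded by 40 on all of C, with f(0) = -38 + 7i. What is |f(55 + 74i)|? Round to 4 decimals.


Step 1: By Liouville's theorem, a bounded entire function is constant.
Step 2: f(z) = f(0) = -38 + 7i for all z.
Step 3: |f(w)| = |-38 + 7i| = sqrt(1444 + 49)
Step 4: = 38.6394

38.6394


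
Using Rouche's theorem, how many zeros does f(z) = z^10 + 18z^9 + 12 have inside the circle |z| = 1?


Step 1: On |z| = 1 the three terms have sizes |z^10| = 1^10 = 1, |18z^9| = 18*1^9 = 18, |12| = 12
Step 2: The dominant term is g(z) = 18z^9; let h(z) = z^10 + 12 so f = g + h
Step 3: On |z| = 1: |g| = 18 and |h| <= 1 + 12 = 13
Step 4: Since 18 > 13, |h| < |g| on |z| = 1, so by Rouche f has the same number of zeros as g inside |z| < 1
Step 5: g(z) = 18z^9 has 9 zeros (at the origin, multiplicity 9) inside |z| < 1. Answer = 9

9


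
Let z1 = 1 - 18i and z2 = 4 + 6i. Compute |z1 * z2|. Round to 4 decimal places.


Step 1: |z1| = sqrt(1^2 + (-18)^2) = sqrt(325)
Step 2: |z2| = sqrt(4^2 + 6^2) = sqrt(52)
Step 3: |z1*z2| = |z1|*|z2| = sqrt(325) * sqrt(52) = sqrt(325 * 52) = sqrt(16900)
Step 4: = 130.0

130.0


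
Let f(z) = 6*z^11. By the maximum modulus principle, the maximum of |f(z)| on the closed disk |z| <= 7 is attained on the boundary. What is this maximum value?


Step 1: On |z| = 7, |f(z)| = 6 * |z|^11 = 6 * 7^11
Step 2: By maximum modulus principle, maximum is on boundary.
Step 3: Maximum = 6 * 1977326743 = 11863960458

11863960458


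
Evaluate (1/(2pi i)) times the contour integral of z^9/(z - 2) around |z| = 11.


Step 1: f(z) = z^9, a = 2 is inside |z| = 11
Step 2: By Cauchy integral formula: (1/(2pi*i)) * integral = f(a)
Step 3: f(2) = 2^9 = 512

512


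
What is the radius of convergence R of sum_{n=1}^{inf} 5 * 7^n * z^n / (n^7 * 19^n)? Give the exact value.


Step 1: General term a_n = 5 * 7^n / (n^7 * 19^n)
Step 2: By the root test, |a_n|^(1/n) = 5^(1/n) * 7 / (n^(7/n) * 19) -> 7/19 as n -> infinity (since 5^(1/n) -> 1 and n^(7/n) -> 1)
Step 3: R = 1/lim|a_n|^(1/n) = 19/7

19/7


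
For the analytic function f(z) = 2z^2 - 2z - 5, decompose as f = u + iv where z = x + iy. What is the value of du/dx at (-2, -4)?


Step 1: f(z) = 2(x+iy)^2 - 2(x+iy) - 5
Step 2: u = 2(x^2 - y^2) - 2x - 5
Step 3: u_x = 4x - 2
Step 4: At (-2, -4): u_x = -8 - 2 = -10

-10


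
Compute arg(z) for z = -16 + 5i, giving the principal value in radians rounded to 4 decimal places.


Step 1: z = -16 + 5i
Step 2: arg(z) = atan2(5, -16)
Step 3: arg(z) = 2.8387

2.8387


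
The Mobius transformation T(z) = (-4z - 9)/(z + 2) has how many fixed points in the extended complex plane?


Step 1: Fixed points satisfy T(z) = z
Step 2: z^2 + 6z + 9 = 0
Step 3: Discriminant = 6^2 - 4*1*9 = 0
Step 4: Number of fixed points = 1

1


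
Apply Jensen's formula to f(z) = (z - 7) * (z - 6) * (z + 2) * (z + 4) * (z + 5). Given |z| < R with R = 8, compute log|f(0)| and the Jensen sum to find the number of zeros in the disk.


Jensen's formula: (1/2pi)*integral log|f(Re^it)|dt = log|f(0)| + sum_{|a_k|<R} log(R/|a_k|)
Step 1: f(0) = (-7) * (-6) * 2 * 4 * 5 = 1680
Step 2: log|f(0)| = log|7| + log|6| + log|-2| + log|-4| + log|-5| = 7.4265
Step 3: Zeros inside |z| < 8: 7, 6, -2, -4, -5
Step 4: Jensen sum = log(8/7) + log(8/6) + log(8/2) + log(8/4) + log(8/5) = 2.9707
Step 5: n(R) = number of terms in the Jensen sum = count of zeros inside |z| < 8 = 5

5


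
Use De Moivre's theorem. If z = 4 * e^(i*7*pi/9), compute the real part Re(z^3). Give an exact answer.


Step 1: By De Moivre's theorem, z^3 = 4^3 * e^(i*3*7*pi/9) = 64 * (cos(7*pi/3) + i*sin(7*pi/3))
Step 2: |z|^3 = 4^3 = 64
Step 3: Reduce the angle mod 2*pi: 7*pi/3 - 2*pi = pi/3
Step 4: cos(pi/3) = 1/2
Step 5: Re(z^3) = 64 * 1/2 = 32

32


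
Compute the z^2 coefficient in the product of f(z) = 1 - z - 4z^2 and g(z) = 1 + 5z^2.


Step 1: z^2 term in f*g comes from: (1)*(5z^2) + (-z)*(0) + (-4z^2)*(1)
Step 2: = 5 + 0 - 4
Step 3: = 1

1


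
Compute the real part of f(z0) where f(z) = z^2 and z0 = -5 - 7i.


Step 1: z0 = -5 - 7i
Step 2: z0^2 = (-5)^2 - (-7)^2 + 70i
Step 3: real part = 25 - 49 = -24

-24


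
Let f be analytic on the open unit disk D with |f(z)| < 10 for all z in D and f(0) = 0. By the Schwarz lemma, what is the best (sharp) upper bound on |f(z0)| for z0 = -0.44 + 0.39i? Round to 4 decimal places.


Step 1: g = f/10 maps D -> D with g(0) = 0, so by the Schwarz lemma |g(z)| <= |z|, i.e. |f(z)| <= 10|z|; this is sharp (f(z) = 10z).
Step 2: |z0|^2 = (-0.44)^2 + 0.39^2 = 0.3457
Step 3: |z0| = sqrt(0.3457) = 0.587963
Step 4: Best bound = 10 * |z0| = 10 * 0.587963 = 5.8796

5.8796


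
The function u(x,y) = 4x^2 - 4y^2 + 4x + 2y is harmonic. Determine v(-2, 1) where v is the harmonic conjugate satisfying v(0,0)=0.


Step 1: v_x = -u_y = 8y - 2
Step 2: v_y = u_x = 8x + 4
Step 3: v = 8xy - 2x + 4y + C
Step 4: v(0,0) = 0 => C = 0
Step 5: v(-2, 1) = -8

-8


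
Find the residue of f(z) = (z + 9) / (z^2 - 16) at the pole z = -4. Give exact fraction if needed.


Step 1: Q(z) = z^2 - 16 = (z + 4)(z - 4)
Step 2: Q'(z) = 2z
Step 3: Q'(-4) = -8, P(-4) = 5
Step 4: Res = P(-4)/Q'(-4) = 5/(-8) = -5/8

-5/8


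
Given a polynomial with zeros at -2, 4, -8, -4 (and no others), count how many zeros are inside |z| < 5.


Step 1: Check each root:
  z = -2: |-2| = 2 < 5
  z = 4: |4| = 4 < 5
  z = -8: |-8| = 8 >= 5
  z = -4: |-4| = 4 < 5
Step 2: Count = 3

3


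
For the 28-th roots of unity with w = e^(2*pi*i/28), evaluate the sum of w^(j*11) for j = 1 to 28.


Step 1: The sum sum_{j=1}^{n} w^(k*j) equals n if n | k, else 0.
Step 2: Here n = 28, k = 11
Step 3: Does n divide k? 28 | 11 -> False
Step 4: Sum = 0

0


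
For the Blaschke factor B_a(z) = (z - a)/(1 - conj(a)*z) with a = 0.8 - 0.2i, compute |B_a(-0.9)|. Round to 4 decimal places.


Step 1: Numerator z0 - a = -0.9 - (0.8 - 0.2i) = -1.7 + 0.2i
Step 2: Denominator 1 - conj(a)*z0 = 1 - (0.8 + 0.2i)*(-0.9) = 1.72 + 0.18i
Step 3: |z0 - a|^2 = (-1.7)^2 + 0.2^2 = 2.93; |1 - conj(a)*z0|^2 = 1.72^2 + 0.18^2 = 2.9908
Step 4: |B_a(-0.9)| = sqrt(2.93 / 2.9908) = sqrt(0.979671)
Step 5: = 0.9898

0.9898


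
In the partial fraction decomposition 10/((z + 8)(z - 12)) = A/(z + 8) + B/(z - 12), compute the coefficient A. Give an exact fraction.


Step 1: Multiply both sides by (z + 8) and set z = -8
Step 2: A = 10 / (-8 - 12)
Step 3: A = 10 / (-20)
Step 4: A = -1/2

-1/2


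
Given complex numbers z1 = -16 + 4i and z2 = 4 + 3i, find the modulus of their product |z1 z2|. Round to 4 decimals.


Step 1: |z1| = sqrt((-16)^2 + 4^2) = sqrt(272)
Step 2: |z2| = sqrt(4^2 + 3^2) = sqrt(25)
Step 3: |z1*z2| = |z1|*|z2| = sqrt(272) * sqrt(25) = sqrt(272 * 25) = sqrt(6800)
Step 4: = 82.4621

82.4621


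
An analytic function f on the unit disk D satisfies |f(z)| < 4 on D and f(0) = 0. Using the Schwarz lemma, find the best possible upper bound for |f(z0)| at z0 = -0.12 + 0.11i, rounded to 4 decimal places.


Step 1: g = f/4 maps D -> D with g(0) = 0, so by the Schwarz lemma |g(z)| <= |z|, i.e. |f(z)| <= 4|z|; this is sharp (f(z) = 4z).
Step 2: |z0|^2 = (-0.12)^2 + 0.11^2 = 0.0265
Step 3: |z0| = sqrt(0.0265) = 0.162788
Step 4: Best bound = 4 * |z0| = 4 * 0.162788 = 0.6512

0.6512


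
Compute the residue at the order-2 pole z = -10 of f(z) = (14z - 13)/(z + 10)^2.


Step 1: Pole of order 2 at z = -10
Step 2: Res = lim d/dz [(z + 10)^2 * f(z)] as z -> -10
Step 3: (z + 10)^2 * f(z) = 14z - 13
Step 4: d/dz[14z - 13] = 14

14


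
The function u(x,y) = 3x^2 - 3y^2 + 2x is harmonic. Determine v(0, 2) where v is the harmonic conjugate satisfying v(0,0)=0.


Step 1: v_x = -u_y = 6y + 0
Step 2: v_y = u_x = 6x + 2
Step 3: v = 6xy + 2y + C
Step 4: v(0,0) = 0 => C = 0
Step 5: v(0, 2) = 4

4


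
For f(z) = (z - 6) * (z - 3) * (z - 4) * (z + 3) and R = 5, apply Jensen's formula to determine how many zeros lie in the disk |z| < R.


Jensen's formula: (1/2pi)*integral log|f(Re^it)|dt = log|f(0)| + sum_{|a_k|<R} log(R/|a_k|)
Step 1: f(0) = (-6) * (-3) * (-4) * 3 = -216
Step 2: log|f(0)| = log|6| + log|3| + log|4| + log|-3| = 5.3753
Step 3: Zeros inside |z| < 5: 3, 4, -3
Step 4: Jensen sum = log(5/3) + log(5/4) + log(5/3) = 1.2448
Step 5: n(R) = number of terms in the Jensen sum = count of zeros inside |z| < 5 = 3

3


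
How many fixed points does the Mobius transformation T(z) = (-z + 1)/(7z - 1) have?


Step 1: Fixed points satisfy T(z) = z
Step 2: 7z^2 - 1 = 0
Step 3: Discriminant = 0^2 - 4*7*(-1) = 28
Step 4: Number of fixed points = 2

2


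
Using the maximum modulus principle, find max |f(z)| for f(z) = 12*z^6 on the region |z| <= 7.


Step 1: On |z| = 7, |f(z)| = 12 * |z|^6 = 12 * 7^6
Step 2: By maximum modulus principle, maximum is on boundary.
Step 3: Maximum = 12 * 117649 = 1411788

1411788


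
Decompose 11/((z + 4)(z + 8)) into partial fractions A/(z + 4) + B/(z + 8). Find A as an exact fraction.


Step 1: Multiply both sides by (z + 4) and set z = -4
Step 2: A = 11 / (-4 + 8)
Step 3: A = 11 / 4
Step 4: A = 11/4

11/4


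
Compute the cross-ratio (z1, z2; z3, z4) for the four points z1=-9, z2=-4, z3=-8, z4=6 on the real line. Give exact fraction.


Step 1: (z1-z3)(z2-z4) = (-1) * (-10) = 10
Step 2: (z1-z4)(z2-z3) = (-15) * 4 = -60
Step 3: Cross-ratio = -10/60 = -1/6

-1/6


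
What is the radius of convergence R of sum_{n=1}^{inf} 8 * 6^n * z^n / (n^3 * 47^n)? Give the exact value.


Step 1: General term a_n = 8 * 6^n / (n^3 * 47^n)
Step 2: By the root test, |a_n|^(1/n) = 8^(1/n) * 6 / (n^(3/n) * 47) -> 6/47 as n -> infinity (since 8^(1/n) -> 1 and n^(3/n) -> 1)
Step 3: R = 1/lim|a_n|^(1/n) = 47/6

47/6


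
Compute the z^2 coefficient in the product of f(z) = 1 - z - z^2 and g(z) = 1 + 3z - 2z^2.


Step 1: z^2 term in f*g comes from: (1)*(-2z^2) + (-z)*(3z) + (-z^2)*(1)
Step 2: = -2 - 3 - 1
Step 3: = -6

-6


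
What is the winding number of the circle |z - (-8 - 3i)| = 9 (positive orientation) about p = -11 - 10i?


Step 1: Center c = (-8, -3), radius = 9
Step 2: |p - c|^2 = (-3)^2 + (-7)^2 = 58
Step 3: r^2 = 81
Step 4: |p-c| < r so winding number = 1

1


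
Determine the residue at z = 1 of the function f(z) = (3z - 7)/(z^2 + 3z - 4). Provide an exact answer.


Step 1: Q(z) = z^2 + 3z - 4 = (z - 1)(z + 4)
Step 2: Q'(z) = 2z + 3
Step 3: Q'(1) = 5, P(1) = -4
Step 4: Res = P(1)/Q'(1) = -4/5 = -4/5

-4/5


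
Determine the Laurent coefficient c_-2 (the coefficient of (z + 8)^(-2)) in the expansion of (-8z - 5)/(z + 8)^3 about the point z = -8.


Step 1: Write the numerator in powers of (z + 8): -8z - 5 = -8(z + 8) + (-8*(-8) - 5) = -8(z + 8) + 59
Step 2: Divide by (z + 8)^3: f(z) = 59(z + 8)^(-3) - 8(z + 8)^(-2)
Step 3: This finite sum is the Laurent series of f about z = -8.
Step 4: Coefficient of (z + 8)^(-2) = coefficient of (z + 8) in the re-centred numerator = -8

-8


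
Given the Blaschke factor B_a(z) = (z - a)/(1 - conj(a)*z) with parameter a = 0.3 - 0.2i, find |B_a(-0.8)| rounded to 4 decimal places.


Step 1: Numerator z0 - a = -0.8 - (0.3 - 0.2i) = -1.1 + 0.2i
Step 2: Denominator 1 - conj(a)*z0 = 1 - (0.3 + 0.2i)*(-0.8) = 1.24 + 0.16i
Step 3: |z0 - a|^2 = (-1.1)^2 + 0.2^2 = 1.25; |1 - conj(a)*z0|^2 = 1.24^2 + 0.16^2 = 1.5632
Step 4: |B_a(-0.8)| = sqrt(1.25 / 1.5632) = sqrt(0.799642)
Step 5: = 0.8942

0.8942


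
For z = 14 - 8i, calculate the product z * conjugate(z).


Step 1: conj(z) = 14 + 8i
Step 2: z * conj(z) = 14^2 + (-8)^2
Step 3: = 196 + 64 = 260

260


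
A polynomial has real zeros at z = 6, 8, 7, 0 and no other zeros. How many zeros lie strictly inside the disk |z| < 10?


Step 1: Check each root:
  z = 6: |6| = 6 < 10
  z = 8: |8| = 8 < 10
  z = 7: |7| = 7 < 10
  z = 0: |0| = 0 < 10
Step 2: Count = 4

4


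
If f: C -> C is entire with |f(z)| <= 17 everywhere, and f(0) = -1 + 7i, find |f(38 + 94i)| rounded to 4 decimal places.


Step 1: By Liouville's theorem, a bounded entire function is constant.
Step 2: f(z) = f(0) = -1 + 7i for all z.
Step 3: |f(w)| = |-1 + 7i| = sqrt(1 + 49)
Step 4: = 7.0711

7.0711


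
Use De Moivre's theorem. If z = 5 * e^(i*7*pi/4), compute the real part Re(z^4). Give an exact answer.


Step 1: By De Moivre's theorem, z^4 = 5^4 * e^(i*4*7*pi/4) = 625 * (cos(7*pi) + i*sin(7*pi))
Step 2: |z|^4 = 5^4 = 625
Step 3: Reduce the angle mod 2*pi: 7*pi - 6*pi = pi
Step 4: cos(pi) = -1
Step 5: Re(z^4) = 625 * (-1) = -625

-625


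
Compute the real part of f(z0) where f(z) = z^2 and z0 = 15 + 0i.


Step 1: z0 = 15 + 0i
Step 2: z0^2 = 15^2 - 0^2 + 0i
Step 3: real part = 225 - 0 = 225

225


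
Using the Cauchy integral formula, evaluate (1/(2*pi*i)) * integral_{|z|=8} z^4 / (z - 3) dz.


Step 1: f(z) = z^4, a = 3 is inside |z| = 8
Step 2: By Cauchy integral formula: (1/(2pi*i)) * integral = f(a)
Step 3: f(3) = 3^4 = 81

81


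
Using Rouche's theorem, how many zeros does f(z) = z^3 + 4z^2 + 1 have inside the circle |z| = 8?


Step 1: On |z| = 8 the three terms have sizes |z^3| = 8^3 = 512, |4z^2| = 4*8^2 = 256, |1| = 1
Step 2: The dominant term is g(z) = z^3; let h(z) = 4z^2 + 1 so f = g + h
Step 3: On |z| = 8: |g| = 512 and |h| <= 256 + 1 = 257
Step 4: Since 512 > 257, |h| < |g| on |z| = 8, so by Rouche f has the same number of zeros as g inside |z| < 8
Step 5: g(z) = z^3 has 3 zeros (all at the origin) inside |z| < 8. Answer = 3

3


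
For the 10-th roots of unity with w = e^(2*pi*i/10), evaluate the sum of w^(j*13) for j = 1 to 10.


Step 1: The sum sum_{j=1}^{n} w^(k*j) equals n if n | k, else 0.
Step 2: Here n = 10, k = 13
Step 3: Does n divide k? 10 | 13 -> False
Step 4: Sum = 0

0


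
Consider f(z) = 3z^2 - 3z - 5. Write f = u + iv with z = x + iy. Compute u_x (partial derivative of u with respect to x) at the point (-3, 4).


Step 1: f(z) = 3(x+iy)^2 - 3(x+iy) - 5
Step 2: u = 3(x^2 - y^2) - 3x - 5
Step 3: u_x = 6x - 3
Step 4: At (-3, 4): u_x = -18 - 3 = -21

-21


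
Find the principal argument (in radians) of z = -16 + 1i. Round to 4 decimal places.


Step 1: z = -16 + 1i
Step 2: arg(z) = atan2(1, -16)
Step 3: arg(z) = 3.0792

3.0792


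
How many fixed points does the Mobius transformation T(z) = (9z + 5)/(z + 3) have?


Step 1: Fixed points satisfy T(z) = z
Step 2: z^2 - 6z - 5 = 0
Step 3: Discriminant = (-6)^2 - 4*1*(-5) = 56
Step 4: Number of fixed points = 2

2


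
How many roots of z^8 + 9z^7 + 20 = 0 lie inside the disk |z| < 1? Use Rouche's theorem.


Step 1: On |z| = 1 the three terms have sizes |z^8| = 1^8 = 1, |9z^7| = 9*1^7 = 9, |20| = 20
Step 2: The dominant term is g(z) = 20; let h(z) = z^8 + 9z^7 so f = g + h
Step 3: On |z| = 1: |g| = 20 and |h| <= 1 + 9 = 10
Step 4: Since 20 > 10, |h| < |g| on |z| = 1, so by Rouche f has the same number of zeros as g inside |z| < 1
Step 5: g(z) = 20 is a nonzero constant with no zeros inside |z| < 1. Answer = 0

0


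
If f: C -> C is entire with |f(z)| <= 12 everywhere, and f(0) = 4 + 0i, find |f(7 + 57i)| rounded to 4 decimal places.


Step 1: By Liouville's theorem, a bounded entire function is constant.
Step 2: f(z) = f(0) = 4 + 0i for all z.
Step 3: |f(w)| = |4 + 0i| = sqrt(16 + 0)
Step 4: = 4.0

4.0


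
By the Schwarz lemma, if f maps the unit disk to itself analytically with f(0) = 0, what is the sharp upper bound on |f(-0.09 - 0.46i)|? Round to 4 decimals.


Step 1: Schwarz lemma: if f: D -> D is analytic with f(0) = 0, then |f(z)| <= |z| for all z in D, and this is sharp (f(z) = z).
Step 2: |z0|^2 = (-0.09)^2 + (-0.46)^2 = 0.2197
Step 3: |z0| = sqrt(0.2197) = 0.468722
Step 4: Best bound = |z0| = 0.4687

0.4687


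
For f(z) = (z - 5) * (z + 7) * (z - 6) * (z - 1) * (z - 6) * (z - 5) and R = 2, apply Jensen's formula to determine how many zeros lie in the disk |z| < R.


Jensen's formula: (1/2pi)*integral log|f(Re^it)|dt = log|f(0)| + sum_{|a_k|<R} log(R/|a_k|)
Step 1: f(0) = (-5) * 7 * (-6) * (-1) * (-6) * (-5) = -6300
Step 2: log|f(0)| = log|5| + log|-7| + log|6| + log|1| + log|6| + log|5| = 8.7483
Step 3: Zeros inside |z| < 2: 1
Step 4: Jensen sum = log(2/1) = 0.6931
Step 5: n(R) = number of terms in the Jensen sum = count of zeros inside |z| < 2 = 1

1
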